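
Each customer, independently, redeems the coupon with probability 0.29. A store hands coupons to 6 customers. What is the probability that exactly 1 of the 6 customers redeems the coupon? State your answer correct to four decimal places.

X ~ Binomial(n=6, p=0.29).
P(X=1) = C(6,1) · p^1 · (1−p)^5
= 6 · 0.29 · 0.18042 = 0.313936

0.3139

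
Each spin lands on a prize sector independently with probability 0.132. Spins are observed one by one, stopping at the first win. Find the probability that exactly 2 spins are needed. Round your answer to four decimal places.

Geometric (trials to first success), p = 0.132.
P(Y = 2) = (1−p)^1 · p = 0.868 · 0.132 = 0.114576

0.1146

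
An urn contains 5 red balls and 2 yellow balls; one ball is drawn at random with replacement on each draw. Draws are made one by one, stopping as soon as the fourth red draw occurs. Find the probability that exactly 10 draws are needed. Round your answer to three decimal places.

0.012

Y = trial on which the fourth success occurs; negative binomial, r=4, p=0.714286.
P(Y=10) = C(9,3) · p^4 · (1−p)^6
= 84 · 0.26031 · 0.00054399 = 0.01189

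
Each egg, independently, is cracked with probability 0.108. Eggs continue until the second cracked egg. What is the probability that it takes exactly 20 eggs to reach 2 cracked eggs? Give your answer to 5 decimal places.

Y = trial on which the second success occurs; negative binomial, r=2, p=0.108.
P(Y=20) = C(19,1) · p^2 · (1−p)^18
= 19 · 0.011664 · 0.12781 = 0.0283249

0.02832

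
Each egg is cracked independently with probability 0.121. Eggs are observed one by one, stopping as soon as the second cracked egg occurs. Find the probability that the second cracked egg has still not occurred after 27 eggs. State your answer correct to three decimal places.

0.145

Needing more than 27 eggs ⇔ fewer than 2 successes in the first 27. With X ~ Binomial(27, 0.121), P(Y > 27) = P(X ≤ 1).
  k=0: C(27,0)·0.121^0·0.879^27 = 0.03074
  k=1: C(27,1)·0.121^1·0.879^26 = 0.11425
P(X ≤ 1) = 0.14499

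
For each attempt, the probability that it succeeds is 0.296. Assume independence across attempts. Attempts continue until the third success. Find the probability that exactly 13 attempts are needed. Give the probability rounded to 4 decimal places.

0.0512

Y = trial on which the third success occurs; negative binomial, r=3, p=0.296.
P(Y=13) = C(12,2) · p^3 · (1−p)^10
= 66 · 0.025934 · 0.029904 = 0.051185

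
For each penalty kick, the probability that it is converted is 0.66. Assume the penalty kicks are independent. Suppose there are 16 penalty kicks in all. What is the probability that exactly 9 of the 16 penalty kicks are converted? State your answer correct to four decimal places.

0.1428

X ~ Binomial(n=16, p=0.66).
P(X=9) = C(16,9) · p^9 · (1−p)^7
= 11440 · 0.023763 · 0.00052523 = 0.142782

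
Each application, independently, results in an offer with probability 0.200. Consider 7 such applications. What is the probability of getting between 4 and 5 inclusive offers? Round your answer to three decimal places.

0.033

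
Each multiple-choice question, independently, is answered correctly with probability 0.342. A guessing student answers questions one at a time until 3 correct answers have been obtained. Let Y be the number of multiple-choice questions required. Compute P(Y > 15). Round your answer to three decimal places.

Needing more than 15 multiple-choice questions ⇔ fewer than 3 successes in the first 15. With X ~ Binomial(15, 0.342), P(Y > 15) = P(X ≤ 2).
  k=0: C(15,0)·0.342^0·0.658^15 = 0.00188
  k=1: C(15,1)·0.342^1·0.658^14 = 0.01463
  k=2: C(15,2)·0.342^2·0.658^13 = 0.05323
P(X ≤ 2) = 0.06974

0.070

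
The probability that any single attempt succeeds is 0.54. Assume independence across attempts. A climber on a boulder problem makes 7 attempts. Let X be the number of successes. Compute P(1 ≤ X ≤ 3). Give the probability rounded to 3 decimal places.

0.409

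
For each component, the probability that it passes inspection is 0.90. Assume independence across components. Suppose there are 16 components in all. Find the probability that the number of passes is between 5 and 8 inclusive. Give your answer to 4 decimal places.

0.0001

X ~ Binomial(16, 0.90); P(5 ≤ X ≤ 8) = Σ C(16,k) p^k (1−p)^(16−k) over k:
  k=5: C(16,5)·0.90^5·0.10^11 = 0.000000
  k=6: C(16,6)·0.90^6·0.10^10 = 0.000000
  k=7: C(16,7)·0.90^7·0.10^9 = 0.000005
  k=8: C(16,8)·0.90^8·0.10^8 = 0.000055
Total = 0.000061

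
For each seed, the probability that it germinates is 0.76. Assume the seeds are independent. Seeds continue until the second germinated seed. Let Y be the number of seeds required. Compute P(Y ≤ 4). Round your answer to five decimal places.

0.95466

Finishing within 4 seeds ⇔ at least 2 successes in the first 4. With X ~ Binomial(4, 0.76), P(Y ≤ 4) = 1 − P(X ≤ 1).
  k=0: C(4,0)·0.76^0·0.24^4 = 0.0033178
  k=1: C(4,1)·0.76^1·0.24^3 = 0.0420250
1 − 0.0453427 = 0.9546573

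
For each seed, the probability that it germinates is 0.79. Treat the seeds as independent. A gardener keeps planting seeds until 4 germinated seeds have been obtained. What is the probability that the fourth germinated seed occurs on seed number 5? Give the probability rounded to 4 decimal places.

Y = trial on which the fourth success occurs; negative binomial, r=4, p=0.79.
P(Y=5) = C(4,3) · p^4 · (1−p)^1
= 4 · 0.3895 · 0.21 = 0.327181

0.3272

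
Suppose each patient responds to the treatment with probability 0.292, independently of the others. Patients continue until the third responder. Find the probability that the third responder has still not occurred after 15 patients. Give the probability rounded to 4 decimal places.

0.1410

Needing more than 15 patients ⇔ fewer than 3 successes in the first 15. With X ~ Binomial(15, 0.292), P(Y > 15) = P(X ≤ 2).
  k=0: C(15,0)·0.292^0·0.708^15 = 0.005630
  k=1: C(15,1)·0.292^1·0.708^14 = 0.034829
  k=2: C(15,2)·0.292^2·0.708^13 = 0.100551
P(X ≤ 2) = 0.141010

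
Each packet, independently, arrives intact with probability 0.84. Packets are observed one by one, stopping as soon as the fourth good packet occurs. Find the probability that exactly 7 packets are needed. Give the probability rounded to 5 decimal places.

Y = trial on which the fourth success occurs; negative binomial, r=4, p=0.84.
P(Y=7) = C(6,3) · p^4 · (1−p)^3
= 20 · 0.49787 · 0.004096 = 0.0407856

0.04079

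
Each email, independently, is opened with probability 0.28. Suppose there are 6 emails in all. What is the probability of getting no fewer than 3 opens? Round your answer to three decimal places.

X ~ Binomial(6, 0.28); P(X ≥ 3) = Σ C(6,k) p^k (1−p)^(6−k) over k:
  k=3: C(6,3)·0.28^3·0.72^3 = 0.16387
  k=4: C(6,4)·0.28^4·0.72^2 = 0.04780
  k=5: C(6,5)·0.28^5·0.72^1 = 0.00743
  k=6: C(6,6)·0.28^6·0.72^0 = 0.00048
Total = 0.21958

0.220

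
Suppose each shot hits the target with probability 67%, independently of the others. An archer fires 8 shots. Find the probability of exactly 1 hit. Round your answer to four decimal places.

X ~ Binomial(n=8, p=0.67).
P(X=1) = C(8,1) · p^1 · (1−p)^7
= 8 · 0.67 · 0.00042618 = 0.002284

0.0023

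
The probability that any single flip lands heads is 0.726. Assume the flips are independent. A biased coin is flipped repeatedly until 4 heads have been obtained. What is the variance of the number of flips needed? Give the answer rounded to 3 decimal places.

Y = total flips until the fourth success; negative binomial with r=4, p=0.726.
Var(Y) = r(1−p)/p² = 4·0.274 / 0.726² = 2.07940

2.079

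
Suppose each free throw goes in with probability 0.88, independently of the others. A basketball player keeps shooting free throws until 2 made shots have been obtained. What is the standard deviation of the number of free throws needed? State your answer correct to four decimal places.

Y = total free throws until the second success; negative binomial with r=2, p=0.88.
SD(Y) = √[r(1−p)/p²] = √(0.309917) = 0.556702

0.5567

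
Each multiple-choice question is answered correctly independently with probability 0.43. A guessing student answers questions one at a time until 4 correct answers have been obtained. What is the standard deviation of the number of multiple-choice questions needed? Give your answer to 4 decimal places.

3.5116

Y = total multiple-choice questions until the fourth success; negative binomial with r=4, p=0.43.
SD(Y) = √[r(1−p)/p²] = √(12.330990) = 3.511551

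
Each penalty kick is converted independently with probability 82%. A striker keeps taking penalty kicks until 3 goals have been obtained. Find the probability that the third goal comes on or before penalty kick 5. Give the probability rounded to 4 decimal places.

Finishing within 5 penalty kicks ⇔ at least 3 successes in the first 5. With X ~ Binomial(5, 0.82), P(Y ≤ 5) = 1 − P(X ≤ 2).
  k=0: C(5,0)·0.82^0·0.18^5 = 0.000189
  k=1: C(5,1)·0.82^1·0.18^4 = 0.004304
  k=2: C(5,2)·0.82^2·0.18^3 = 0.039214
1 − 0.043707 = 0.956293

0.9563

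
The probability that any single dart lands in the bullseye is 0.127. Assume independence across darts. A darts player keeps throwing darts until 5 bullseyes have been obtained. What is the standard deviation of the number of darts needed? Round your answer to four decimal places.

16.4509

Y = total darts until the fifth success; negative binomial with r=5, p=0.127.
SD(Y) = √[r(1−p)/p²] = √(270.630541) = 16.450852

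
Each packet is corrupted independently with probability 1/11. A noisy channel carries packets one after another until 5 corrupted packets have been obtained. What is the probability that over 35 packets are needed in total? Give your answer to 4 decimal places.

0.7911

Needing more than 35 packets ⇔ fewer than 5 successes in the first 35. With X ~ Binomial(35, 0.090909), P(Y > 35) = P(X ≤ 4).
  k=0: C(35,0)·0.090909^0·0.909091^35 = 0.035584
  k=1: C(35,1)·0.090909^1·0.909091^34 = 0.124544
  k=2: C(35,2)·0.090909^2·0.909091^33 = 0.211725
  k=3: C(35,3)·0.090909^3·0.909091^32 = 0.232898
  k=4: C(35,4)·0.090909^4·0.909091^31 = 0.186318
P(X ≤ 4) = 0.791070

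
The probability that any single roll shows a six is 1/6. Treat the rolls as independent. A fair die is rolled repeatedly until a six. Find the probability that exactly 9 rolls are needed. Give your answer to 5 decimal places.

Geometric (trials to first success), p = 0.166667.
P(Y = 9) = (1−p)^8 · p = 0.23257 · 0.166667 = 0.0387613

0.03876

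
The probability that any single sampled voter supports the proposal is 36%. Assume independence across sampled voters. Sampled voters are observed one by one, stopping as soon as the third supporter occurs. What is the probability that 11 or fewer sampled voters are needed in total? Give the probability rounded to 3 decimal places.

Finishing within 11 sampled voters ⇔ at least 3 successes in the first 11. With X ~ Binomial(11, 0.36), P(Y ≤ 11) = 1 − P(X ≤ 2).
  k=0: C(11,0)·0.36^0·0.64^11 = 0.00738
  k=1: C(11,1)·0.36^1·0.64^10 = 0.04566
  k=2: C(11,2)·0.36^2·0.64^9 = 0.12841
1 − 0.18144 = 0.81856

0.819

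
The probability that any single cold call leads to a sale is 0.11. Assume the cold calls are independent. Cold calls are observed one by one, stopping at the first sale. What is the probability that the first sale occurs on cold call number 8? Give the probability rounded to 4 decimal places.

Geometric (trials to first success), p = 0.11.
P(Y = 8) = (1−p)^7 · p = 0.44231 · 0.11 = 0.048654

0.0487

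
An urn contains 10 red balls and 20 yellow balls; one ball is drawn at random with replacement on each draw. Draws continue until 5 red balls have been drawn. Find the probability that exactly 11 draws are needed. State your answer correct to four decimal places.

0.0759

Y = trial on which the fifth success occurs; negative binomial, r=5, p=0.333333.
P(Y=11) = C(10,4) · p^5 · (1−p)^6
= 210 · 0.0041152 · 0.087791 = 0.075869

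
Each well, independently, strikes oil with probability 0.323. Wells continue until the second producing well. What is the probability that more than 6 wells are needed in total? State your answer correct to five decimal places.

0.37189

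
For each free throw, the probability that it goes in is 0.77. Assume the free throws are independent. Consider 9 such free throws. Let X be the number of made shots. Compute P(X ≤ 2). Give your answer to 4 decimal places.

X ~ Binomial(9, 0.77); P(X ≤ 2) = Σ C(9,k) p^k (1−p)^(9−k) over k:
  k=0: C(9,0)·0.77^0·0.23^9 = 0.000002
  k=1: C(9,1)·0.77^1·0.23^8 = 0.000054
  k=2: C(9,2)·0.77^2·0.23^7 = 0.000727
Total = 0.000783

0.0008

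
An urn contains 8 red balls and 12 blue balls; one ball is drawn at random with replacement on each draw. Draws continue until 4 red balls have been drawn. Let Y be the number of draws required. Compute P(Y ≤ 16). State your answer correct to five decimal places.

Finishing within 16 draws ⇔ at least 4 successes in the first 16. With X ~ Binomial(16, 0.40), P(Y ≤ 16) = 1 − P(X ≤ 3).
  k=0: C(16,0)·0.40^0·0.60^16 = 0.0002821
  k=1: C(16,1)·0.40^1·0.60^15 = 0.0030092
  k=2: C(16,2)·0.40^2·0.60^14 = 0.0150459
  k=3: C(16,3)·0.40^3·0.60^13 = 0.0468095
1 − 0.0651467 = 0.9348533

0.93485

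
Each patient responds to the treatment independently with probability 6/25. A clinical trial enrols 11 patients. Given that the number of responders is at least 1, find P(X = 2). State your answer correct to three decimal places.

X ~ Binomial(11, 0.24). Want P(X=2 | X≥1) = P(X=2) / P(X≥1).
P(X=2) = C(11,2)·0.24^2·0.76^9 = 0.26798
P(X≥1) = 1 − 0.04886 = 0.95114
Ratio = 0.26798 / 0.95114 = 0.28175

0.282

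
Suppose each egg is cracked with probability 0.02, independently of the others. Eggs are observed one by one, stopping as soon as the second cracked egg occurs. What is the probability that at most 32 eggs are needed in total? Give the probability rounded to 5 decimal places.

Finishing within 32 eggs ⇔ at least 2 successes in the first 32. With X ~ Binomial(32, 0.02), P(Y ≤ 32) = 1 − P(X ≤ 1).
  k=0: C(32,0)·0.02^0·0.98^32 = 0.5238831
  k=1: C(32,1)·0.02^1·0.98^31 = 0.3421278
1 − 0.8660109 = 0.1339891

0.13399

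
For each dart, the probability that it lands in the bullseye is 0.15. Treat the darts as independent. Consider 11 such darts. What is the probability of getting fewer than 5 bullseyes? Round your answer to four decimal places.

0.9841

X ~ Binomial(11, 0.15); P(X ≤ 4) = Σ C(11,k) p^k (1−p)^(11−k) over k:
  k=0: C(11,0)·0.15^0·0.85^11 = 0.167343
  k=1: C(11,1)·0.15^1·0.85^10 = 0.324843
  k=2: C(11,2)·0.15^2·0.85^9 = 0.286626
  k=3: C(11,3)·0.15^3·0.85^8 = 0.151743
  k=4: C(11,4)·0.15^4·0.85^7 = 0.053556
Total = 0.984112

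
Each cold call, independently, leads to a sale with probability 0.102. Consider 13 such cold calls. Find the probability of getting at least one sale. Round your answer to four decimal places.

0.7531

P(at least one) = 1 − P(none) = 1 − (1 − 0.102)^13
= 1 − 0.246941 = 0.753059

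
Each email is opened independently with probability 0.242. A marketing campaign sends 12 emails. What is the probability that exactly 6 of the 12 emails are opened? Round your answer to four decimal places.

X ~ Binomial(n=12, p=0.242).
P(X=6) = C(12,6) · p^6 · (1−p)^6
= 924 · 0.00020086 · 0.18968 = 0.035203

0.0352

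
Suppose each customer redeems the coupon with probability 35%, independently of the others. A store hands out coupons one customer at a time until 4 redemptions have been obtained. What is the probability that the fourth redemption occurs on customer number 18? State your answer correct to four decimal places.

Y = trial on which the fourth success occurs; negative binomial, r=4, p=0.35.
P(Y=18) = C(17,3) · p^4 · (1−p)^14
= 680 · 0.015006 · 0.0024032 = 0.024523

0.0245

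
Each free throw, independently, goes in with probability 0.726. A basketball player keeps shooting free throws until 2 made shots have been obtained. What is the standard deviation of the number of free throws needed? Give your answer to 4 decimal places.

1.0197

Y = total free throws until the second success; negative binomial with r=2, p=0.726.
SD(Y) = √[r(1−p)/p²] = √(1.039698) = 1.019656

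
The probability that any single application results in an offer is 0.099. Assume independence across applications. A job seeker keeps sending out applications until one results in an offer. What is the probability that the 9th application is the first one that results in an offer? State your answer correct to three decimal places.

0.043

Geometric (trials to first success), p = 0.099.
P(Y = 9) = (1−p)^8 · p = 0.43431 · 0.099 = 0.04300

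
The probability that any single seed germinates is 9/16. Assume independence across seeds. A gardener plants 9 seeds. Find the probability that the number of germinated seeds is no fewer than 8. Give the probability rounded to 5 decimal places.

X ~ Binomial(9, 0.5625); P(X ≥ 8) = Σ C(9,k) p^k (1−p)^(9−k) over k:
  k=8: C(9,8)·0.5625^8·0.4375^1 = 0.0394640
  k=9: C(9,9)·0.5625^9·0.4375^0 = 0.0056377
Total = 0.0451017

0.04510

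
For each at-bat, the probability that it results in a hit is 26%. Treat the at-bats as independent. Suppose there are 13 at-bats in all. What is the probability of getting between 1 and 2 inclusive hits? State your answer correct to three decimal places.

0.283

X ~ Binomial(13, 0.26); P(1 ≤ X ≤ 2) = Σ C(13,k) p^k (1−p)^(13−k) over k:
  k=1: C(13,1)·0.26^1·0.74^12 = 0.09114
  k=2: C(13,2)·0.26^2·0.74^11 = 0.19213
Total = 0.28327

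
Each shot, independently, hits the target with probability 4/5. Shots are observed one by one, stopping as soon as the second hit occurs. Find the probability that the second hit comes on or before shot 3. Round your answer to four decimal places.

0.8960

Finishing within 3 shots ⇔ at least 2 successes in the first 3. With X ~ Binomial(3, 0.80), P(Y ≤ 3) = 1 − P(X ≤ 1).
  k=0: C(3,0)·0.80^0·0.20^3 = 0.008000
  k=1: C(3,1)·0.80^1·0.20^2 = 0.096000
1 − 0.104000 = 0.896000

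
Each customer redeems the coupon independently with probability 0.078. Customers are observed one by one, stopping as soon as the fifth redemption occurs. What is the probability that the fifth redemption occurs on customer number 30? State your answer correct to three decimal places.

Y = trial on which the fifth success occurs; negative binomial, r=5, p=0.078.
P(Y=30) = C(29,4) · p^5 · (1−p)^25
= 23751 · 2.8872e-06 · 0.1313 = 0.00900

0.009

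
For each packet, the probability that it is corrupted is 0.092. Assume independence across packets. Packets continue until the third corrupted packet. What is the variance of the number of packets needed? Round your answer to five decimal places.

Y = total packets until the third success; negative binomial with r=3, p=0.092.
Var(Y) = r(1−p)/p² = 3·0.908 / 0.092² = 321.8336484

321.83365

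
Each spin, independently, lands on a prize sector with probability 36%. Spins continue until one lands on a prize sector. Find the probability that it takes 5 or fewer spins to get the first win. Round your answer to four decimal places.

Y = number of spins to the first success; geometric, p = 0.36.
P(Y ≤ 5) = 1 − (1−p)^5 = 1 − 0.107374 = 0.892626

0.8926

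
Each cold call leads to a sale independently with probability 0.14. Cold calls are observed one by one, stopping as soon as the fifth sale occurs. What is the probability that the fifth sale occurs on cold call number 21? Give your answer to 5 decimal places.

0.02333

Y = trial on which the fifth success occurs; negative binomial, r=5, p=0.14.
P(Y=21) = C(20,4) · p^5 · (1−p)^16
= 4845 · 5.3782e-05 · 0.089531 = 0.0233297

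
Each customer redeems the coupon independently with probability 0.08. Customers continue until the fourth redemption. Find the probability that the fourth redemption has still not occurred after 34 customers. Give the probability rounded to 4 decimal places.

0.7125

Needing more than 34 customers ⇔ fewer than 4 successes in the first 34. With X ~ Binomial(34, 0.08), P(Y > 34) = P(X ≤ 3).
  k=0: C(34,0)·0.08^0·0.92^34 = 0.058720
  k=1: C(34,1)·0.08^1·0.92^33 = 0.173607
  k=2: C(34,2)·0.08^2·0.92^32 = 0.249088
  k=3: C(34,3)·0.08^3·0.92^31 = 0.231038
P(X ≤ 3) = 0.712454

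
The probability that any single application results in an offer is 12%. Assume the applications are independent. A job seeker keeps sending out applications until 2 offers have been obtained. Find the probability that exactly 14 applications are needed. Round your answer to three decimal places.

Y = trial on which the second success occurs; negative binomial, r=2, p=0.12.
P(Y=14) = C(13,1) · p^2 · (1−p)^12
= 13 · 0.0144 · 0.21567 = 0.04037

0.040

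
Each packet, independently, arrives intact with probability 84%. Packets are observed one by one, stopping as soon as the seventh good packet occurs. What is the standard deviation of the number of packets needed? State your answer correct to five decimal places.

Y = total packets until the seventh success; negative binomial with r=7, p=0.84.
SD(Y) = √[r(1−p)/p²] = √(1.5873016) = 1.2598816

1.25988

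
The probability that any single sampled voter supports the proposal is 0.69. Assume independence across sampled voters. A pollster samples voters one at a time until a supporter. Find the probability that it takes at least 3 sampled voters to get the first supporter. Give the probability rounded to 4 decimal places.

Y = number of sampled voters to the first success; geometric, p = 0.69.
P(Y > 2) = P(first 2 all fail) = (1−p)^2 = 0.096100

0.0961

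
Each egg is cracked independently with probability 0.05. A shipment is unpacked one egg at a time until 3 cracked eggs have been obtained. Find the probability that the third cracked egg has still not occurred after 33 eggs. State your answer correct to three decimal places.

Needing more than 33 eggs ⇔ fewer than 3 successes in the first 33. With X ~ Binomial(33, 0.05), P(Y > 33) = P(X ≤ 2).
  k=0: C(33,0)·0.05^0·0.95^33 = 0.18403
  k=1: C(33,1)·0.05^1·0.95^32 = 0.31962
  k=2: C(33,2)·0.05^2·0.95^31 = 0.26916
P(X ≤ 2) = 0.77281

0.773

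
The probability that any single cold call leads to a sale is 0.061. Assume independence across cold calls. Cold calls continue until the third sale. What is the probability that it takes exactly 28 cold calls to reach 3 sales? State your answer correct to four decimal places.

0.0165

Y = trial on which the third success occurs; negative binomial, r=3, p=0.061.
P(Y=28) = C(27,2) · p^3 · (1−p)^25
= 351 · 0.00022698 · 0.20732 = 0.016517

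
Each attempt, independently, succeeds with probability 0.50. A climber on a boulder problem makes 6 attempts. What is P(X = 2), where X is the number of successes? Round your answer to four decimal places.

X ~ Binomial(n=6, p=0.50).
P(X=2) = C(6,2) · p^2 · (1−p)^4
= 15 · 0.25 · 0.0625 = 0.234375

0.2344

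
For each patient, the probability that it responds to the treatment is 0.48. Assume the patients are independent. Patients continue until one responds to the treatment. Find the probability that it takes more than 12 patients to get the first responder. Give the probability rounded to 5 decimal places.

0.00039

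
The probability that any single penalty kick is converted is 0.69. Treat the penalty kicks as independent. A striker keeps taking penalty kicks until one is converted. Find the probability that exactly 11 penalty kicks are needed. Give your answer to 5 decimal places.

0.00001

Geometric (trials to first success), p = 0.69.
P(Y = 11) = (1−p)^10 · p = 8.1963e-06 · 0.69 = 0.0000057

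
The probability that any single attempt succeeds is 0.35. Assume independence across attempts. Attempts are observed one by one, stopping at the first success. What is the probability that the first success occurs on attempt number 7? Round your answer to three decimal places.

0.026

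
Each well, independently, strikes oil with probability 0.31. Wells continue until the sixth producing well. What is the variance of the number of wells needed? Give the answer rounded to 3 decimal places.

43.080

Y = total wells until the sixth success; negative binomial with r=6, p=0.31.
Var(Y) = r(1−p)/p² = 6·0.69 / 0.31² = 43.08012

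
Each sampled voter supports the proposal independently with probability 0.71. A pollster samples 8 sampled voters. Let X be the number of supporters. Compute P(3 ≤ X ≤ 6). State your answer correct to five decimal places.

0.71499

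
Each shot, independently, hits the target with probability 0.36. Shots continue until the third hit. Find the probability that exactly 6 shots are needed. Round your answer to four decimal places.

Y = trial on which the third success occurs; negative binomial, r=3, p=0.36.
P(Y=6) = C(5,2) · p^3 · (1−p)^3
= 10 · 0.046656 · 0.26214 = 0.122306

0.1223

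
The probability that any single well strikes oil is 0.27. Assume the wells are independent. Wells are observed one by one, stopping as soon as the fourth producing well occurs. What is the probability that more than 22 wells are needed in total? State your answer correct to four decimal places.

Needing more than 22 wells ⇔ fewer than 4 successes in the first 22. With X ~ Binomial(22, 0.27), P(Y > 22) = P(X ≤ 3).
  k=0: C(22,0)·0.27^0·0.73^22 = 0.000984
  k=1: C(22,1)·0.27^1·0.73^21 = 0.008009
  k=2: C(22,2)·0.27^2·0.73^20 = 0.031103
  k=3: C(22,3)·0.27^3·0.73^19 = 0.076691
P(X ≤ 3) = 0.116787

0.1168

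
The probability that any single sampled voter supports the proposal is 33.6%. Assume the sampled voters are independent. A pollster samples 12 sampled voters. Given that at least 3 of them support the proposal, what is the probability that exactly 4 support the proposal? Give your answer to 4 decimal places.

0.2894

X ~ Binomial(12, 0.336). Want P(X=4 | X≥3) = P(X=4) / P(X≥3).
P(X=4) = C(12,4)·0.336^4·0.664^8 = 0.238400
P(X≥3) = 1 − 0.007345 − 0.044604 − 0.124138 = 0.823913
Ratio = 0.238400 / 0.823913 = 0.289351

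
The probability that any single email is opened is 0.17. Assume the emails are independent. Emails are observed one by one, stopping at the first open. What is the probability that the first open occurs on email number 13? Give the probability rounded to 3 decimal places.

Geometric (trials to first success), p = 0.17.
P(Y = 13) = (1−p)^12 · p = 0.10689 · 0.17 = 0.01817

0.018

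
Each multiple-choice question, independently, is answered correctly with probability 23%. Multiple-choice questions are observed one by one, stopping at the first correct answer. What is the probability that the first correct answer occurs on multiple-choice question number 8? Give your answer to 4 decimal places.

0.0369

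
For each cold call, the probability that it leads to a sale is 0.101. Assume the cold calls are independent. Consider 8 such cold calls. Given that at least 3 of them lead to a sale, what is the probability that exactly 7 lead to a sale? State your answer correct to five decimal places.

X ~ Binomial(8, 0.101). Want P(X=7 | X≥3) = P(X=7) / P(X≥3).
P(X=7) = C(8,7)·0.101^7·0.899^1 = 0.0000008
P(X≥3) = 1 − 0.4266557 − 0.3834681 − 0.1507853 = 0.0390910
Ratio = 0.0000008 / 0.0390910 = 0.0000197

0.00002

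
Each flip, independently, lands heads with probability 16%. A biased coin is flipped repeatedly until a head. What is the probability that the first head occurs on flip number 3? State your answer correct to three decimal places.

Geometric (trials to first success), p = 0.16.
P(Y = 3) = (1−p)^2 · p = 0.7056 · 0.16 = 0.11290

0.113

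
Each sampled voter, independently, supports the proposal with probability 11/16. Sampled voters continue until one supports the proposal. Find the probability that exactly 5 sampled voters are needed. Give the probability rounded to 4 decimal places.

0.0066

Geometric (trials to first success), p = 0.6875.
P(Y = 5) = (1−p)^4 · p = 0.0095367 · 0.6875 = 0.006557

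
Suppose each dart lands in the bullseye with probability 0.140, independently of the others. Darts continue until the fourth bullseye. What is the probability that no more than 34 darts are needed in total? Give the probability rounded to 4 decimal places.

0.7201

Finishing within 34 darts ⇔ at least 4 successes in the first 34. With X ~ Binomial(34, 0.14), P(Y ≤ 34) = 1 − P(X ≤ 3).
  k=0: C(34,0)·0.14^0·0.86^34 = 0.005929
  k=1: C(34,1)·0.14^1·0.86^33 = 0.032814
  k=2: C(34,2)·0.14^2·0.86^32 = 0.088139
  k=3: C(34,3)·0.14^3·0.86^31 = 0.153048
1 − 0.279930 = 0.720070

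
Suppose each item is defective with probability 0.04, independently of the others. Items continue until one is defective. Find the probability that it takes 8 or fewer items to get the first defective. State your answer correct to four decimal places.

0.2786

Y = number of items to the first success; geometric, p = 0.04.
P(Y ≤ 8) = 1 − (1−p)^8 = 1 − 0.721390 = 0.278610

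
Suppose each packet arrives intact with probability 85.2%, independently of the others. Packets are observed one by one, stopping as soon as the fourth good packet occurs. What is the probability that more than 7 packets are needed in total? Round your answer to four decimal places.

Needing more than 7 packets ⇔ fewer than 4 successes in the first 7. With X ~ Binomial(7, 0.852), P(Y > 7) = P(X ≤ 3).
  k=0: C(7,0)·0.852^0·0.148^7 = 0.000002
  k=1: C(7,1)·0.852^1·0.148^6 = 0.000063
  k=2: C(7,2)·0.852^2·0.148^5 = 0.001082
  k=3: C(7,3)·0.852^3·0.148^4 = 0.010386
P(X ≤ 3) = 0.011532

0.0115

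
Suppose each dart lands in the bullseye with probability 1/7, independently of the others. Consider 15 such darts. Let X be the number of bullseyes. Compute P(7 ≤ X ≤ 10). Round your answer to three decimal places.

X ~ Binomial(15, 0.142857); P(7 ≤ X ≤ 10) = Σ C(15,k) p^k (1−p)^(15−k) over k:
  k=7: C(15,7)·0.142857^7·0.857143^8 = 0.00228
  k=8: C(15,8)·0.142857^8·0.857143^7 = 0.00038
  k=9: C(15,9)·0.142857^9·0.857143^6 = 0.00005
  k=10: C(15,10)·0.142857^10·0.857143^5 = 0.00000
Total = 0.00271

0.003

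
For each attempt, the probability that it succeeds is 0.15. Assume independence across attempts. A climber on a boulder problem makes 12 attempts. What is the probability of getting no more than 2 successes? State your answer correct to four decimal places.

0.7358

X ~ Binomial(12, 0.15); P(X ≤ 2) = Σ C(12,k) p^k (1−p)^(12−k) over k:
  k=0: C(12,0)·0.15^0·0.85^12 = 0.142242
  k=1: C(12,1)·0.15^1·0.85^11 = 0.301218
  k=2: C(12,2)·0.15^2·0.85^10 = 0.292358
Total = 0.735818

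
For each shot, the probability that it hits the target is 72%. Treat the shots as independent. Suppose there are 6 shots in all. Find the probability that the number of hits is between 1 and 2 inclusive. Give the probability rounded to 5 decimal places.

0.05523

X ~ Binomial(6, 0.72); P(1 ≤ X ≤ 2) = Σ C(6,k) p^k (1−p)^(6−k) over k:
  k=1: C(6,1)·0.72^1·0.28^5 = 0.0074349
  k=2: C(6,2)·0.72^2·0.28^4 = 0.0477957
Total = 0.0552305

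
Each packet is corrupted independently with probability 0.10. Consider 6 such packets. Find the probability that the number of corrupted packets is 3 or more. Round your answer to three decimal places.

0.016

X ~ Binomial(6, 0.10); P(X ≥ 3) = Σ C(6,k) p^k (1−p)^(6−k) over k:
  k=3: C(6,3)·0.10^3·0.90^3 = 0.01458
  k=4: C(6,4)·0.10^4·0.90^2 = 0.00121
  k=5: C(6,5)·0.10^5·0.90^1 = 0.00005
  k=6: C(6,6)·0.10^6·0.90^0 = 0.00000
Total = 0.01585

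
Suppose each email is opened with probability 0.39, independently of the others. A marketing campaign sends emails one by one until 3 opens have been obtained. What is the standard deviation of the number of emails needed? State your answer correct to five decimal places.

Y = total emails until the third success; negative binomial with r=3, p=0.39.
SD(Y) = √[r(1−p)/p²] = √(12.0315582) = 3.4686537

3.46865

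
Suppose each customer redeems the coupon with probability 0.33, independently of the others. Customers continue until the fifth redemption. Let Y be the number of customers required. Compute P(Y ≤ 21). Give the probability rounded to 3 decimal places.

0.872

Finishing within 21 customers ⇔ at least 5 successes in the first 21. With X ~ Binomial(21, 0.33), P(Y ≤ 21) = 1 − P(X ≤ 4).
  k=0: C(21,0)·0.33^0·0.67^21 = 0.00022
  k=1: C(21,1)·0.33^1·0.67^20 = 0.00230
  k=2: C(21,2)·0.33^2·0.67^19 = 0.01134
  k=3: C(21,3)·0.33^3·0.67^18 = 0.03538
  k=4: C(21,4)·0.33^4·0.67^17 = 0.07841
1 − 0.12766 = 0.87234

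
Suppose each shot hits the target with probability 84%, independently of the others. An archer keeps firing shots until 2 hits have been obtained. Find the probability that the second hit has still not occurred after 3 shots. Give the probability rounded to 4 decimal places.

Needing more than 3 shots ⇔ fewer than 2 successes in the first 3. With X ~ Binomial(3, 0.84), P(Y > 3) = P(X ≤ 1).
  k=0: C(3,0)·0.84^0·0.16^3 = 0.004096
  k=1: C(3,1)·0.84^1·0.16^2 = 0.064512
P(X ≤ 1) = 0.068608

0.0686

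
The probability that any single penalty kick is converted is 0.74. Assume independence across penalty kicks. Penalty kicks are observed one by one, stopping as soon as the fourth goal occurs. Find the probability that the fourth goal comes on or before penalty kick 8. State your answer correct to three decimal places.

0.968

Finishing within 8 penalty kicks ⇔ at least 4 successes in the first 8. With X ~ Binomial(8, 0.74), P(Y ≤ 8) = 1 − P(X ≤ 3).
  k=0: C(8,0)·0.74^0·0.26^8 = 0.00002
  k=1: C(8,1)·0.74^1·0.26^7 = 0.00048
  k=2: C(8,2)·0.74^2·0.26^6 = 0.00474
  k=3: C(8,3)·0.74^3·0.26^5 = 0.02696
1 − 0.03219 = 0.96781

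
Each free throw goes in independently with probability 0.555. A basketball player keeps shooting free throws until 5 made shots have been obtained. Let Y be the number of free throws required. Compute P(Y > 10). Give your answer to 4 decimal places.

Needing more than 10 free throws ⇔ fewer than 5 successes in the first 10. With X ~ Binomial(10, 0.555), P(Y > 10) = P(X ≤ 4).
  k=0: C(10,0)·0.555^0·0.445^10 = 0.000305
  k=1: C(10,1)·0.555^1·0.445^9 = 0.003798
  k=2: C(10,2)·0.555^2·0.445^8 = 0.021315
  k=3: C(10,3)·0.555^3·0.445^7 = 0.070889
  k=4: C(10,4)·0.555^4·0.445^6 = 0.154722
P(X ≤ 4) = 0.251028

0.2510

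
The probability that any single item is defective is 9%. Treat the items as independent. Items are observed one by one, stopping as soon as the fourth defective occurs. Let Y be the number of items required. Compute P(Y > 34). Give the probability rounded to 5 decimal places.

0.63331

Needing more than 34 items ⇔ fewer than 4 successes in the first 34. With X ~ Binomial(34, 0.09), P(Y > 34) = P(X ≤ 3).
  k=0: C(34,0)·0.09^0·0.91^34 = 0.0404956
  k=1: C(34,1)·0.09^1·0.91^33 = 0.1361719
  k=2: C(34,2)·0.09^2·0.91^32 = 0.2222145
  k=3: C(34,3)·0.09^3·0.91^31 = 0.2344241
P(X ≤ 3) = 0.6333060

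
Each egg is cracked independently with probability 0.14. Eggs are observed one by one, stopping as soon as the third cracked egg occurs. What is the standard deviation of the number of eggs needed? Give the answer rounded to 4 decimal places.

11.4731

Y = total eggs until the third success; negative binomial with r=3, p=0.14.
SD(Y) = √[r(1−p)/p²] = √(131.632653) = 11.473127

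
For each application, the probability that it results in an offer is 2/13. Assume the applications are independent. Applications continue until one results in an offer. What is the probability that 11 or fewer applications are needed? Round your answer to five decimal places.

0.84080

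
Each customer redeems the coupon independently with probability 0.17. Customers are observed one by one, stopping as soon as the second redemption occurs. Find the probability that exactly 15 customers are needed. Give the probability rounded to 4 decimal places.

0.0359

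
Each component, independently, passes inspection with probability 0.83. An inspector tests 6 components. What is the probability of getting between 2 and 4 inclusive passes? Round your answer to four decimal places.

0.2705

X ~ Binomial(6, 0.83); P(2 ≤ X ≤ 4) = Σ C(6,k) p^k (1−p)^(6−k) over k:
  k=2: C(6,2)·0.83^2·0.17^4 = 0.008631
  k=3: C(6,3)·0.83^3·0.17^3 = 0.056184
  k=4: C(6,4)·0.83^4·0.17^2 = 0.205732
Total = 0.270546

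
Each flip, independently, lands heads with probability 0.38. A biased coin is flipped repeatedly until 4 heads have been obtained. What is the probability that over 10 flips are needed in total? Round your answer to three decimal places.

Needing more than 10 flips ⇔ fewer than 4 successes in the first 10. With X ~ Binomial(10, 0.38), P(Y > 10) = P(X ≤ 3).
  k=0: C(10,0)·0.38^0·0.62^10 = 0.00839
  k=1: C(10,1)·0.38^1·0.62^9 = 0.05144
  k=2: C(10,2)·0.38^2·0.62^8 = 0.14188
  k=3: C(10,3)·0.38^3·0.62^7 = 0.23189
P(X ≤ 3) = 0.43360

0.434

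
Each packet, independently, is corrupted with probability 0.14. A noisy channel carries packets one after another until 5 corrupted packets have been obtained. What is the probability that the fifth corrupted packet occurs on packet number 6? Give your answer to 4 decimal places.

0.0002

Y = trial on which the fifth success occurs; negative binomial, r=5, p=0.14.
P(Y=6) = C(5,4) · p^5 · (1−p)^1
= 5 · 5.3782e-05 · 0.86 = 0.000231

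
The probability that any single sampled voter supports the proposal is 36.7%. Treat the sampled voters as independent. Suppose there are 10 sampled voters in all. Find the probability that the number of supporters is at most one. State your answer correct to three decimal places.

X ~ Binomial(10, 0.367); P(X ≤ 1) = Σ C(10,k) p^k (1−p)^(10−k) over k:
  k=0: C(10,0)·0.367^0·0.633^10 = 0.01033
  k=1: C(10,1)·0.367^1·0.633^9 = 0.05988
Total = 0.07021

0.070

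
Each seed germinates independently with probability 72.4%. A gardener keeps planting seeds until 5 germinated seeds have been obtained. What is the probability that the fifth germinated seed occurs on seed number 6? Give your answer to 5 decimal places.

0.27452

Y = trial on which the fifth success occurs; negative binomial, r=5, p=0.724.
P(Y=6) = C(5,4) · p^5 · (1−p)^1
= 5 · 0.19893 · 0.276 = 0.2745187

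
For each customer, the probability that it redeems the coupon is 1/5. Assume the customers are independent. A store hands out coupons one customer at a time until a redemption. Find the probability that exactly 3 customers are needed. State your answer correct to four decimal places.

Geometric (trials to first success), p = 0.20.
P(Y = 3) = (1−p)^2 · p = 0.64 · 0.20 = 0.128000

0.1280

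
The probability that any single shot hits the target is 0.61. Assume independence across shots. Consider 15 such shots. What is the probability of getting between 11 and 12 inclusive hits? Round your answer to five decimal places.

0.20905

X ~ Binomial(15, 0.61); P(11 ≤ X ≤ 12) = Σ C(15,k) p^k (1−p)^(15−k) over k:
  k=11: C(15,11)·0.61^11·0.39^4 = 0.1374103
  k=12: C(15,12)·0.61^12·0.39^3 = 0.0716413
Total = 0.2090516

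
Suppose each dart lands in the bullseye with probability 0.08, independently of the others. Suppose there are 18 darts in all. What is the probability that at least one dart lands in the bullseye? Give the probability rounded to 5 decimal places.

P(at least one) = 1 − P(none) = 1 − (1 − 0.08)^18
= 1 − 0.2229364 = 0.7770636

0.77706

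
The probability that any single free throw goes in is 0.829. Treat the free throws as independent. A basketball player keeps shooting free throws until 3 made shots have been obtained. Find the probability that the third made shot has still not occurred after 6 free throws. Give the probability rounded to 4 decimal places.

0.0096

Needing more than 6 free throws ⇔ fewer than 3 successes in the first 6. With X ~ Binomial(6, 0.829), P(Y > 6) = P(X ≤ 2).
  k=0: C(6,0)·0.829^0·0.171^6 = 0.000025
  k=1: C(6,1)·0.829^1·0.171^5 = 0.000727
  k=2: C(6,2)·0.829^2·0.171^4 = 0.008814
P(X ≤ 2) = 0.009566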